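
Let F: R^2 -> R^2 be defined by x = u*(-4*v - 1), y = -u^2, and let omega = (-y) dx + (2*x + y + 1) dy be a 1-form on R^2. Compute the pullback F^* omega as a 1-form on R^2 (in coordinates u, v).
F^* omega = (u*(2*u^2 + 12*u*v + 3*u - 2)) du + (-4*u^3) dv

Using F^*(f dg) = (f ∘ F) d(g ∘ F), substitute each coordinate x_i by F_i(u, v) in f_i, and replace dx_i by d F_i = (∂F_i/∂u) du + (∂F_i/∂v) dv.
  For the x component: f_1(F) = u^2; d F_1 = (-4*v - 1) du + (-4*u) dv
  For the y component: f_2(F) = -u^2 - 8*u*v - 2*u + 1; d F_2 = (-2*u) du + (0) dv
Combining and collecting du, dv coefficients:
  coeff of du: u*(2*u^2 + 12*u*v + 3*u - 2)
  coeff of dv: -4*u^3
F^* omega = (u*(2*u^2 + 12*u*v + 3*u - 2)) du + (-4*u^3) dv.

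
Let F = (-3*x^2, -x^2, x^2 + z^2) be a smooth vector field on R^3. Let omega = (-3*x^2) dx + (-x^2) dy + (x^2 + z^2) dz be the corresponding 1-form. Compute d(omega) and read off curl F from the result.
d(omega) = (0) dy ∧ dz + (-2*x) dz ∧ dx + (-2*x) dx ∧ dy; curl F = (0, -2*x, -2*x)

d omega = sum_{i<j} (∂f_j/∂x_i - ∂f_i/∂x_j) dx_i ∧ dx_j. Under the identification (dy ∧ dz, dz ∧ dx, dx ∧ dy) ↔ (e_x, e_y, e_z), the coefficients are exactly the components of curl F. Compute:
  ∂R/∂y - ∂Q/∂z = (0) - (0) = 0
  ∂P/∂z - ∂R/∂x = (0) - (2*x) = -2*x
  ∂Q/∂x - ∂P/∂y = (-2*x) - (0) = -2*x.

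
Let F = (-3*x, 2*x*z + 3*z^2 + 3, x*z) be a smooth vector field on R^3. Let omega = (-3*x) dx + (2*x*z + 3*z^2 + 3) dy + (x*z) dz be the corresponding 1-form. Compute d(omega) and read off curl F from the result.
d(omega) = (-2*x - 6*z) dy ∧ dz + (-z) dz ∧ dx + (2*z) dx ∧ dy; curl F = (-2*x - 6*z, -z, 2*z)

d omega = sum_{i<j} (∂f_j/∂x_i - ∂f_i/∂x_j) dx_i ∧ dx_j. Under the identification (dy ∧ dz, dz ∧ dx, dx ∧ dy) ↔ (e_x, e_y, e_z), the coefficients are exactly the components of curl F. Compute:
  ∂R/∂y - ∂Q/∂z = (0) - (2*x + 6*z) = -2*x - 6*z
  ∂P/∂z - ∂R/∂x = (0) - (z) = -z
  ∂Q/∂x - ∂P/∂y = (2*z) - (0) = 2*z.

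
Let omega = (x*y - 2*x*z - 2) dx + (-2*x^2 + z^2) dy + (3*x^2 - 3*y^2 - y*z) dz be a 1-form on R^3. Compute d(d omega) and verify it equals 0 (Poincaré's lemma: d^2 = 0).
d(d omega) = 0

Step 1: d omega = sum_{i<j} (∂f_j/∂x_i - ∂f_i/∂x_j) dx_i ∧ dx_j:
  coeff of dx ∧ dy: -5*x
  coeff of dx ∧ dz: 8*x
  coeff of dy ∧ dz: -6*y - 3*z
Step 2: Apply d again to each 2-form coefficient. The only possible 3-form in R^3 is dx ∧ dy ∧ dz, with coefficient
  ∂(coeff of dy∧dz)/∂x - ∂(coeff of dx∧dz)/∂y + ∂(coeff of dx∧dy)/∂z
  = ∂/∂x (-6*y - 3*z) - ∂/∂y (8*x) + ∂/∂z (-5*x).
Each of these terms simplifies to sums of mixed partials that cancel in pairs. The result is 0 (by equality of mixed partials for smooth functions — Schwarz / Clairaut).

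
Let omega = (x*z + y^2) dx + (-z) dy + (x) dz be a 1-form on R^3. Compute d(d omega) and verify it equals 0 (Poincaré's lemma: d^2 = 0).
d(d omega) = 0

Step 1: d omega = sum_{i<j} (∂f_j/∂x_i - ∂f_i/∂x_j) dx_i ∧ dx_j:
  coeff of dx ∧ dy: -2*y
  coeff of dx ∧ dz: 1 - x
  coeff of dy ∧ dz: 1
Step 2: Apply d again to each 2-form coefficient. The only possible 3-form in R^3 is dx ∧ dy ∧ dz, with coefficient
  ∂(coeff of dy∧dz)/∂x - ∂(coeff of dx∧dz)/∂y + ∂(coeff of dx∧dy)/∂z
  = ∂/∂x (1) - ∂/∂y (1 - x) + ∂/∂z (-2*y).
Each of these terms simplifies to sums of mixed partials that cancel in pairs. The result is 0 (by equality of mixed partials for smooth functions — Schwarz / Clairaut).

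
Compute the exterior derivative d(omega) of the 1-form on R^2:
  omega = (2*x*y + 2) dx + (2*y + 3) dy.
d(omega) = (-2*x) dx ∧ dy

For a 1-form omega = sum_i f_i dx_i, the exterior derivative is
  d(omega) = sum_{i < j} (∂f_j/∂x_i - ∂f_i/∂x_j) dx_i ∧ dx_j.
  coefficient of dx ∧ dy: ∂f_2/∂x - ∂f_1/∂y = ∂(2*y + 3)/∂x - ∂(2*x*y + 2)/∂y = -2*x
Assembling: d(omega) = (-2*x) dx ∧ dy.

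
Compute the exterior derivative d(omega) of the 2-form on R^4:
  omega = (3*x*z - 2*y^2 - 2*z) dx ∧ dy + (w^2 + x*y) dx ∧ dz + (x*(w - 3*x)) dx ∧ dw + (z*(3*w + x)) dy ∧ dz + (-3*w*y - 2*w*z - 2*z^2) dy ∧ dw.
d(omega) = (2*x + z - 2) dx ∧ dy ∧ dz + (2*w) dx ∧ dz ∧ dw + (2*w + 7*z) dy ∧ dz ∧ dw

For a 2-form omega = sum_{i<j} g_{ij} dx_i ∧ dx_j, the exterior derivative is
  d(omega) = sum_{i<j} d(g_{ij}) ∧ dx_i ∧ dx_j = sum_{i<j, k} (∂g_{ij}/∂x_k) dx_k ∧ dx_i ∧ dx_j.
Expand each term, using dx_k ∧ dx_i ∧ dx_j = sgn(permutation) dx_{(a)} ∧ dx_{(b)} ∧ dx_{(c)} with (a < b < c) sorted:
  d(3*x*z - 2*y^2 - 2*z) includes (∂/∂z)(3*x*z - 2*y^2 - 2*z) dz = (3*x - 2) dz, which multiplied by dx ∧ dy gives (3*x - 2) dx ∧ dy ∧ dz
  d(w^2 + x*y) includes (∂/∂y)(w^2 + x*y) dy = (x) dy, which multiplied by dx ∧ dz gives (-x) dx ∧ dy ∧ dz
  d(w^2 + x*y) includes (∂/∂w)(w^2 + x*y) dw = (2*w) dw, which multiplied by dx ∧ dz gives (2*w) dx ∧ dz ∧ dw
  d(z*(3*w + x)) includes (∂/∂x)(z*(3*w + x)) dx = (z) dx, which multiplied by dy ∧ dz gives (z) dx ∧ dy ∧ dz
  d(z*(3*w + x)) includes (∂/∂w)(z*(3*w + x)) dw = (3*z) dw, which multiplied by dy ∧ dz gives (3*z) dy ∧ dz ∧ dw
  d(-3*w*y - 2*w*z - 2*z^2) includes (∂/∂z)(-3*w*y - 2*w*z - 2*z^2) dz = (-2*w - 4*z) dz, which multiplied by dy ∧ dw gives (2*w + 4*z) dy ∧ dz ∧ dw
Collecting like 3-forms: d(omega) = (2*x + z - 2) dx ∧ dy ∧ dz + (2*w) dx ∧ dz ∧ dw + (2*w + 7*z) dy ∧ dz ∧ dw.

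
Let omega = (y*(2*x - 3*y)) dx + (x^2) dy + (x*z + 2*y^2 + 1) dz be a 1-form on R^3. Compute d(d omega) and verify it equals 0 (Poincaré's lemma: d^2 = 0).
d(d omega) = 0

Step 1: d omega = sum_{i<j} (∂f_j/∂x_i - ∂f_i/∂x_j) dx_i ∧ dx_j:
  coeff of dx ∧ dy: 6*y
  coeff of dx ∧ dz: z
  coeff of dy ∧ dz: 4*y
Step 2: Apply d again to each 2-form coefficient. The only possible 3-form in R^3 is dx ∧ dy ∧ dz, with coefficient
  ∂(coeff of dy∧dz)/∂x - ∂(coeff of dx∧dz)/∂y + ∂(coeff of dx∧dy)/∂z
  = ∂/∂x (4*y) - ∂/∂y (z) + ∂/∂z (6*y).
Each of these terms simplifies to sums of mixed partials that cancel in pairs. The result is 0 (by equality of mixed partials for smooth functions — Schwarz / Clairaut).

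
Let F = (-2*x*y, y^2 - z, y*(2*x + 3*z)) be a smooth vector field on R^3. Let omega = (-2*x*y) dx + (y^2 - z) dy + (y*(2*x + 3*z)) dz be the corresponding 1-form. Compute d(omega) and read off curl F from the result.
d(omega) = (2*x + 3*z + 1) dy ∧ dz + (-2*y) dz ∧ dx + (2*x) dx ∧ dy; curl F = (2*x + 3*z + 1, -2*y, 2*x)

d omega = sum_{i<j} (∂f_j/∂x_i - ∂f_i/∂x_j) dx_i ∧ dx_j. Under the identification (dy ∧ dz, dz ∧ dx, dx ∧ dy) ↔ (e_x, e_y, e_z), the coefficients are exactly the components of curl F. Compute:
  ∂R/∂y - ∂Q/∂z = (2*x + 3*z) - (-1) = 2*x + 3*z + 1
  ∂P/∂z - ∂R/∂x = (0) - (2*y) = -2*y
  ∂Q/∂x - ∂P/∂y = (0) - (-2*x) = 2*x.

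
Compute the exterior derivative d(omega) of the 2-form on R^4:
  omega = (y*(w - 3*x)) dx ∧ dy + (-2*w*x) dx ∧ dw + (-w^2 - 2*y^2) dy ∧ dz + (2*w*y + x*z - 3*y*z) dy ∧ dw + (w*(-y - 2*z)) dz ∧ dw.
d(omega) = (y + z) dx ∧ dy ∧ dw + (-3*w - x + 3*y) dy ∧ dz ∧ dw

For a 2-form omega = sum_{i<j} g_{ij} dx_i ∧ dx_j, the exterior derivative is
  d(omega) = sum_{i<j} d(g_{ij}) ∧ dx_i ∧ dx_j = sum_{i<j, k} (∂g_{ij}/∂x_k) dx_k ∧ dx_i ∧ dx_j.
Expand each term, using dx_k ∧ dx_i ∧ dx_j = sgn(permutation) dx_{(a)} ∧ dx_{(b)} ∧ dx_{(c)} with (a < b < c) sorted:
  d(y*(w - 3*x)) includes (∂/∂w)(y*(w - 3*x)) dw = (y) dw, which multiplied by dx ∧ dy gives (y) dx ∧ dy ∧ dw
  d(-w^2 - 2*y^2) includes (∂/∂w)(-w^2 - 2*y^2) dw = (-2*w) dw, which multiplied by dy ∧ dz gives (-2*w) dy ∧ dz ∧ dw
  d(2*w*y + x*z - 3*y*z) includes (∂/∂x)(2*w*y + x*z - 3*y*z) dx = (z) dx, which multiplied by dy ∧ dw gives (z) dx ∧ dy ∧ dw
  d(2*w*y + x*z - 3*y*z) includes (∂/∂z)(2*w*y + x*z - 3*y*z) dz = (x - 3*y) dz, which multiplied by dy ∧ dw gives (-x + 3*y) dy ∧ dz ∧ dw
  d(w*(-y - 2*z)) includes (∂/∂y)(w*(-y - 2*z)) dy = (-w) dy, which multiplied by dz ∧ dw gives (-w) dy ∧ dz ∧ dw
Collecting like 3-forms: d(omega) = (y + z) dx ∧ dy ∧ dw + (-3*w - x + 3*y) dy ∧ dz ∧ dw.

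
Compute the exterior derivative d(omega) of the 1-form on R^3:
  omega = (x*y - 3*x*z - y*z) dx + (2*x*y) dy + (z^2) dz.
d(omega) = (-x + 2*y + z) dx ∧ dy + (3*x + y) dx ∧ dz

For a 1-form omega = sum_i f_i dx_i, the exterior derivative is
  d(omega) = sum_{i < j} (∂f_j/∂x_i - ∂f_i/∂x_j) dx_i ∧ dx_j.
  coefficient of dx ∧ dy: ∂f_2/∂x - ∂f_1/∂y = ∂(2*x*y)/∂x - ∂(x*y - 3*x*z - y*z)/∂y = -x + 2*y + z
  coefficient of dx ∧ dz: ∂f_3/∂x - ∂f_1/∂z = ∂(z^2)/∂x - ∂(x*y - 3*x*z - y*z)/∂z = 3*x + y
Assembling: d(omega) = (-x + 2*y + z) dx ∧ dy + (3*x + y) dx ∧ dz.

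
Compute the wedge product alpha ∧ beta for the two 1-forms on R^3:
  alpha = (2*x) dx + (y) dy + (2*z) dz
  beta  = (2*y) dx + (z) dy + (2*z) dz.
alpha ∧ beta = (2*x*z - 2*y^2) dx ∧ dy + (4*z*(x - y)) dx ∧ dz + (2*z*(y - z)) dy ∧ dz

Distribute the wedge, using dx_i ∧ dx_j = -dx_j ∧ dx_i and dx_i ∧ dx_i = 0. For each pair (i, j) with i < j, the coefficient of dx_i ∧ dx_j in alpha ∧ beta is (alpha_i * beta_j - alpha_j * beta_i). Collecting: alpha ∧ beta = (2*x*z - 2*y^2) dx ∧ dy + (4*z*(x - y)) dx ∧ dz + (2*z*(y - z)) dy ∧ dz.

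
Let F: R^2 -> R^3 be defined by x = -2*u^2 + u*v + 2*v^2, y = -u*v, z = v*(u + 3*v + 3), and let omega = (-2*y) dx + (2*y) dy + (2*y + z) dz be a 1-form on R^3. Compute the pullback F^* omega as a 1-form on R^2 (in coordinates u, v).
F^* omega = (v*(-8*u^2 + 3*u*v + 3*v^2 + 3*v)) du + (v*(3*u^2 + 5*u*v + 18*v^2 + 27*v + 9)) dv

Using F^*(f dg) = (f ∘ F) d(g ∘ F), substitute each coordinate x_i by F_i(u, v) in f_i, and replace dx_i by d F_i = (∂F_i/∂u) du + (∂F_i/∂v) dv.
  For the x component: f_1(F) = 2*u*v; d F_1 = (-4*u + v) du + (u + 4*v) dv
  For the y component: f_2(F) = -2*u*v; d F_2 = (-v) du + (-u) dv
  For the z component: f_3(F) = v*(-u + 3*v + 3); d F_3 = (v) du + (u + 6*v + 3) dv
Combining and collecting du, dv coefficients:
  coeff of du: v*(-8*u^2 + 3*u*v + 3*v^2 + 3*v)
  coeff of dv: v*(3*u^2 + 5*u*v + 18*v^2 + 27*v + 9)
F^* omega = (v*(-8*u^2 + 3*u*v + 3*v^2 + 3*v)) du + (v*(3*u^2 + 5*u*v + 18*v^2 + 27*v + 9)) dv.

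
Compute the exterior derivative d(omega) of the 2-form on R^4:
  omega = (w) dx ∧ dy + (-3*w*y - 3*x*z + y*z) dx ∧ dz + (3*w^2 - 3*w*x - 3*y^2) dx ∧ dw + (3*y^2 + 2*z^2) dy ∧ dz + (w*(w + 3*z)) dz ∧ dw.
d(omega) = (6*y + 1) dx ∧ dy ∧ dw + (3*w - z) dx ∧ dy ∧ dz + (-3*y) dx ∧ dz ∧ dw

For a 2-form omega = sum_{i<j} g_{ij} dx_i ∧ dx_j, the exterior derivative is
  d(omega) = sum_{i<j} d(g_{ij}) ∧ dx_i ∧ dx_j = sum_{i<j, k} (∂g_{ij}/∂x_k) dx_k ∧ dx_i ∧ dx_j.
Expand each term, using dx_k ∧ dx_i ∧ dx_j = sgn(permutation) dx_{(a)} ∧ dx_{(b)} ∧ dx_{(c)} with (a < b < c) sorted:
  d(w) includes (∂/∂w)(w) dw = (1) dw, which multiplied by dx ∧ dy gives (1) dx ∧ dy ∧ dw
  d(-3*w*y - 3*x*z + y*z) includes (∂/∂y)(-3*w*y - 3*x*z + y*z) dy = (-3*w + z) dy, which multiplied by dx ∧ dz gives (3*w - z) dx ∧ dy ∧ dz
  d(-3*w*y - 3*x*z + y*z) includes (∂/∂w)(-3*w*y - 3*x*z + y*z) dw = (-3*y) dw, which multiplied by dx ∧ dz gives (-3*y) dx ∧ dz ∧ dw
  d(3*w^2 - 3*w*x - 3*y^2) includes (∂/∂y)(3*w^2 - 3*w*x - 3*y^2) dy = (-6*y) dy, which multiplied by dx ∧ dw gives (6*y) dx ∧ dy ∧ dw
Collecting like 3-forms: d(omega) = (6*y + 1) dx ∧ dy ∧ dw + (3*w - z) dx ∧ dy ∧ dz + (-3*y) dx ∧ dz ∧ dw.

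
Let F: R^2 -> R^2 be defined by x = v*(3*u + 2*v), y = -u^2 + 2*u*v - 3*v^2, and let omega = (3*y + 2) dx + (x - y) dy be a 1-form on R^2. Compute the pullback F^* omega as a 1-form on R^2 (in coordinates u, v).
F^* omega = (-2*u^3 - 9*u^2*v + 10*u*v^2 - 17*v^3 + 6*v) du + (-7*u^3 + 2*u^2*v + u*v^2 + 6*u - 66*v^3 + 8*v) dv

Using F^*(f dg) = (f ∘ F) d(g ∘ F), substitute each coordinate x_i by F_i(u, v) in f_i, and replace dx_i by d F_i = (∂F_i/∂u) du + (∂F_i/∂v) dv.
  For the x component: f_1(F) = -3*u^2 + 6*u*v - 9*v^2 + 2; d F_1 = (3*v) du + (3*u + 4*v) dv
  For the y component: f_2(F) = u^2 + u*v + 5*v^2; d F_2 = (-2*u + 2*v) du + (2*u - 6*v) dv
Combining and collecting du, dv coefficients:
  coeff of du: -2*u^3 - 9*u^2*v + 10*u*v^2 - 17*v^3 + 6*v
  coeff of dv: -7*u^3 + 2*u^2*v + u*v^2 + 6*u - 66*v^3 + 8*v
F^* omega = (-2*u^3 - 9*u^2*v + 10*u*v^2 - 17*v^3 + 6*v) du + (-7*u^3 + 2*u^2*v + u*v^2 + 6*u - 66*v^3 + 8*v) dv.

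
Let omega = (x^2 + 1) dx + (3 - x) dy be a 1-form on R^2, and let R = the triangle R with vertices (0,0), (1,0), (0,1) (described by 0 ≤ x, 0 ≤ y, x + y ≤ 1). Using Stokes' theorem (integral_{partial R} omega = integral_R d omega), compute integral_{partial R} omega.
integral_(partial R) omega = -1/2

Stokes: integral_partial_R omega = integral_R d omega with d omega = (∂Q/∂x - ∂P/∂y) dx ∧ dy.
  ∂Q/∂x = -1
  ∂P/∂y = 0
  integrand = ∂Q/∂x - ∂P/∂y = -1.
Integrating over R: integral_0^1 integral_0^{1-x} (-1) dy dx = -1/2.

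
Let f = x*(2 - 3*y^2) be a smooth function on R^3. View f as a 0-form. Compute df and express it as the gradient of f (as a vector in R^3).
df = (2 - 3*y^2) dx + (-6*x*y) dy + (0) dz; grad f = (2 - 3*y^2, -6*x*y, 0)

For a 0-form f, d f = (∂f/∂x) dx + (∂f/∂y) dy + (∂f/∂z) dz. The components of the vector representation are exactly the entries of grad f in Cartesian coordinates:
  ∂f/∂x = 2 - 3*y^2
  ∂f/∂y = -6*x*y
  ∂f/∂z = 0.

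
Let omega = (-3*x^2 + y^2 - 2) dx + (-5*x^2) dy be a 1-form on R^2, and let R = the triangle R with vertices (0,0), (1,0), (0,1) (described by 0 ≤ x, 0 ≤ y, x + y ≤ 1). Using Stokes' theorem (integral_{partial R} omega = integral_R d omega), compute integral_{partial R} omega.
integral_(partial R) omega = -2

Stokes: integral_partial_R omega = integral_R d omega with d omega = (∂Q/∂x - ∂P/∂y) dx ∧ dy.
  ∂Q/∂x = -10*x
  ∂P/∂y = 2*y
  integrand = ∂Q/∂x - ∂P/∂y = -10*x - 2*y.
Integrating over R: integral_0^1 integral_0^{1-x} (-10*x - 2*y) dy dx = -2.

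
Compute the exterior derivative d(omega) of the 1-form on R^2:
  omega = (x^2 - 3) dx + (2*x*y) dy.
d(omega) = (2*y) dx ∧ dy

For a 1-form omega = sum_i f_i dx_i, the exterior derivative is
  d(omega) = sum_{i < j} (∂f_j/∂x_i - ∂f_i/∂x_j) dx_i ∧ dx_j.
  coefficient of dx ∧ dy: ∂f_2/∂x - ∂f_1/∂y = ∂(2*x*y)/∂x - ∂(x^2 - 3)/∂y = 2*y
Assembling: d(omega) = (2*y) dx ∧ dy.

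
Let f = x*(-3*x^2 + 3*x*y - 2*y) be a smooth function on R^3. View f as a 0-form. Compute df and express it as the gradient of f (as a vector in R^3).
df = (-9*x^2 + 6*x*y - 2*y) dx + (x*(3*x - 2)) dy + (0) dz; grad f = (-9*x^2 + 6*x*y - 2*y, x*(3*x - 2), 0)

For a 0-form f, d f = (∂f/∂x) dx + (∂f/∂y) dy + (∂f/∂z) dz. The components of the vector representation are exactly the entries of grad f in Cartesian coordinates:
  ∂f/∂x = -9*x^2 + 6*x*y - 2*y
  ∂f/∂y = x*(3*x - 2)
  ∂f/∂z = 0.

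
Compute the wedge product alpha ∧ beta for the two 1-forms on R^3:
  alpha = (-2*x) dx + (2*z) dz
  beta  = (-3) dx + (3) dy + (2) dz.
alpha ∧ beta = (-6*x) dx ∧ dy + (-4*x + 6*z) dx ∧ dz + (-6*z) dy ∧ dz

Distribute the wedge, using dx_i ∧ dx_j = -dx_j ∧ dx_i and dx_i ∧ dx_i = 0. For each pair (i, j) with i < j, the coefficient of dx_i ∧ dx_j in alpha ∧ beta is (alpha_i * beta_j - alpha_j * beta_i). Collecting: alpha ∧ beta = (-6*x) dx ∧ dy + (-4*x + 6*z) dx ∧ dz + (-6*z) dy ∧ dz.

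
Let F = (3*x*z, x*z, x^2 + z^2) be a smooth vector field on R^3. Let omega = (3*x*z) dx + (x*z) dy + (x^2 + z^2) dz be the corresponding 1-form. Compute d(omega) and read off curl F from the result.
d(omega) = (-x) dy ∧ dz + (x) dz ∧ dx + (z) dx ∧ dy; curl F = (-x, x, z)

d omega = sum_{i<j} (∂f_j/∂x_i - ∂f_i/∂x_j) dx_i ∧ dx_j. Under the identification (dy ∧ dz, dz ∧ dx, dx ∧ dy) ↔ (e_x, e_y, e_z), the coefficients are exactly the components of curl F. Compute:
  ∂R/∂y - ∂Q/∂z = (0) - (x) = -x
  ∂P/∂z - ∂R/∂x = (3*x) - (2*x) = x
  ∂Q/∂x - ∂P/∂y = (z) - (0) = z.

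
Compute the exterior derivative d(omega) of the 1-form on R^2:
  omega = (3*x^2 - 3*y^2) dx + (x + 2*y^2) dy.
d(omega) = (6*y + 1) dx ∧ dy

For a 1-form omega = sum_i f_i dx_i, the exterior derivative is
  d(omega) = sum_{i < j} (∂f_j/∂x_i - ∂f_i/∂x_j) dx_i ∧ dx_j.
  coefficient of dx ∧ dy: ∂f_2/∂x - ∂f_1/∂y = ∂(x + 2*y^2)/∂x - ∂(3*x^2 - 3*y^2)/∂y = 6*y + 1
Assembling: d(omega) = (6*y + 1) dx ∧ dy.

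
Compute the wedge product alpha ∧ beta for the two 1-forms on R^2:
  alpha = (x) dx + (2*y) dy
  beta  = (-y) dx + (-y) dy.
alpha ∧ beta = (y*(-x + 2*y)) dx ∧ dy

Distribute the wedge, using dx_i ∧ dx_j = -dx_j ∧ dx_i and dx_i ∧ dx_i = 0. For each pair (i, j) with i < j, the coefficient of dx_i ∧ dx_j in alpha ∧ beta is (alpha_i * beta_j - alpha_j * beta_i). Collecting: alpha ∧ beta = (y*(-x + 2*y)) dx ∧ dy.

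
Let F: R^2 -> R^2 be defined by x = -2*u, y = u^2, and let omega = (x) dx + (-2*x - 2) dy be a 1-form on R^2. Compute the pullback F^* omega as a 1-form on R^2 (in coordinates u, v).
F^* omega = (8*u^2) du

Using F^*(f dg) = (f ∘ F) d(g ∘ F), substitute each coordinate x_i by F_i(u, v) in f_i, and replace dx_i by d F_i = (∂F_i/∂u) du + (∂F_i/∂v) dv.
  For the x component: f_1(F) = -2*u; d F_1 = (-2) du + (0) dv
  For the y component: f_2(F) = 4*u - 2; d F_2 = (2*u) du + (0) dv
Combining and collecting du, dv coefficients:
  coeff of du: 8*u^2
  coeff of dv: 0
F^* omega = (8*u^2) du.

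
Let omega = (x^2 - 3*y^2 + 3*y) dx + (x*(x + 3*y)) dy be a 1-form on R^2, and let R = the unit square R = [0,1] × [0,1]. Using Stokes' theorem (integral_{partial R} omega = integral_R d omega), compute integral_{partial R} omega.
integral_(partial R) omega = 5/2

Stokes: integral_partial_R omega = integral_R d omega with d omega = (∂Q/∂x - ∂P/∂y) dx ∧ dy.
  ∂Q/∂x = 2*x + 3*y
  ∂P/∂y = 3 - 6*y
  integrand = ∂Q/∂x - ∂P/∂y = 2*x + 9*y - 3.
Integrating over R: integral_0^1 integral_0^1 (2*x + 9*y - 3) dx dy = 5/2.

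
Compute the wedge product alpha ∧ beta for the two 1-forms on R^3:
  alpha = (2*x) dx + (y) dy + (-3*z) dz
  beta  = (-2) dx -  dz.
alpha ∧ beta = (-2*x - 6*z) dx ∧ dz + (2*y) dx ∧ dy + (-y) dy ∧ dz

Distribute the wedge, using dx_i ∧ dx_j = -dx_j ∧ dx_i and dx_i ∧ dx_i = 0. For each pair (i, j) with i < j, the coefficient of dx_i ∧ dx_j in alpha ∧ beta is (alpha_i * beta_j - alpha_j * beta_i). Collecting: alpha ∧ beta = (-2*x - 6*z) dx ∧ dz + (2*y) dx ∧ dy + (-y) dy ∧ dz.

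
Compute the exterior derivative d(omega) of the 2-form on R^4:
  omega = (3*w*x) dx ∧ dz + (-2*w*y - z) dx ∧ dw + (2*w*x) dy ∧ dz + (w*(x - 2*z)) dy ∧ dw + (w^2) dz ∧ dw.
d(omega) = (3*x + 1) dx ∧ dz ∧ dw + (3*w) dx ∧ dy ∧ dw + (2*w) dx ∧ dy ∧ dz + (2*w + 2*x) dy ∧ dz ∧ dw

For a 2-form omega = sum_{i<j} g_{ij} dx_i ∧ dx_j, the exterior derivative is
  d(omega) = sum_{i<j} d(g_{ij}) ∧ dx_i ∧ dx_j = sum_{i<j, k} (∂g_{ij}/∂x_k) dx_k ∧ dx_i ∧ dx_j.
Expand each term, using dx_k ∧ dx_i ∧ dx_j = sgn(permutation) dx_{(a)} ∧ dx_{(b)} ∧ dx_{(c)} with (a < b < c) sorted:
  d(3*w*x) includes (∂/∂w)(3*w*x) dw = (3*x) dw, which multiplied by dx ∧ dz gives (3*x) dx ∧ dz ∧ dw
  d(-2*w*y - z) includes (∂/∂y)(-2*w*y - z) dy = (-2*w) dy, which multiplied by dx ∧ dw gives (2*w) dx ∧ dy ∧ dw
  d(-2*w*y - z) includes (∂/∂z)(-2*w*y - z) dz = (-1) dz, which multiplied by dx ∧ dw gives (1) dx ∧ dz ∧ dw
  d(2*w*x) includes (∂/∂x)(2*w*x) dx = (2*w) dx, which multiplied by dy ∧ dz gives (2*w) dx ∧ dy ∧ dz
  d(2*w*x) includes (∂/∂w)(2*w*x) dw = (2*x) dw, which multiplied by dy ∧ dz gives (2*x) dy ∧ dz ∧ dw
  d(w*(x - 2*z)) includes (∂/∂x)(w*(x - 2*z)) dx = (w) dx, which multiplied by dy ∧ dw gives (w) dx ∧ dy ∧ dw
  d(w*(x - 2*z)) includes (∂/∂z)(w*(x - 2*z)) dz = (-2*w) dz, which multiplied by dy ∧ dw gives (2*w) dy ∧ dz ∧ dw
Collecting like 3-forms: d(omega) = (3*x + 1) dx ∧ dz ∧ dw + (3*w) dx ∧ dy ∧ dw + (2*w) dx ∧ dy ∧ dz + (2*w + 2*x) dy ∧ dz ∧ dw.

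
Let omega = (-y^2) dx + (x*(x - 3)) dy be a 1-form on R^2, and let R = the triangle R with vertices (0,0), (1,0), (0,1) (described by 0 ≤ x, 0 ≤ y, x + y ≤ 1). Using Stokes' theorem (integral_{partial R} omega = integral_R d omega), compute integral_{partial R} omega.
integral_(partial R) omega = -5/6

Stokes: integral_partial_R omega = integral_R d omega with d omega = (∂Q/∂x - ∂P/∂y) dx ∧ dy.
  ∂Q/∂x = 2*x - 3
  ∂P/∂y = -2*y
  integrand = ∂Q/∂x - ∂P/∂y = 2*x + 2*y - 3.
Integrating over R: integral_0^1 integral_0^{1-x} (2*x + 2*y - 3) dy dx = -5/6.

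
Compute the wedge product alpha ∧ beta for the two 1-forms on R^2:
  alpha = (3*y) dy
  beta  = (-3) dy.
alpha ∧ beta = 0

Distribute the wedge, using dx_i ∧ dx_j = -dx_j ∧ dx_i and dx_i ∧ dx_i = 0. For each pair (i, j) with i < j, the coefficient of dx_i ∧ dx_j in alpha ∧ beta is (alpha_i * beta_j - alpha_j * beta_i). Collecting: alpha ∧ beta = 0.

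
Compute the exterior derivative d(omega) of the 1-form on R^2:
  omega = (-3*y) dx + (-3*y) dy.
d(omega) = (3) dx ∧ dy

For a 1-form omega = sum_i f_i dx_i, the exterior derivative is
  d(omega) = sum_{i < j} (∂f_j/∂x_i - ∂f_i/∂x_j) dx_i ∧ dx_j.
  coefficient of dx ∧ dy: ∂f_2/∂x - ∂f_1/∂y = ∂(-3*y)/∂x - ∂(-3*y)/∂y = 3
Assembling: d(omega) = (3) dx ∧ dy.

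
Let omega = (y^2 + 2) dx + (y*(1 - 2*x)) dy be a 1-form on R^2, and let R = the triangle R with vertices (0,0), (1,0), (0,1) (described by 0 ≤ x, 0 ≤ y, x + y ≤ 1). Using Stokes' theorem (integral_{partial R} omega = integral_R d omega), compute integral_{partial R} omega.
integral_(partial R) omega = -2/3

Stokes: integral_partial_R omega = integral_R d omega with d omega = (∂Q/∂x - ∂P/∂y) dx ∧ dy.
  ∂Q/∂x = -2*y
  ∂P/∂y = 2*y
  integrand = ∂Q/∂x - ∂P/∂y = -4*y.
Integrating over R: integral_0^1 integral_0^{1-x} (-4*y) dy dx = -2/3.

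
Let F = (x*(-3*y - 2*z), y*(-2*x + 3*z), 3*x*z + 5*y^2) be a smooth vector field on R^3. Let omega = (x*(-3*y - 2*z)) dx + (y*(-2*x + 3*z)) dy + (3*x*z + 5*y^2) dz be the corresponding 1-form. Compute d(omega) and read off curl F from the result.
d(omega) = (7*y) dy ∧ dz + (-2*x - 3*z) dz ∧ dx + (3*x - 2*y) dx ∧ dy; curl F = (7*y, -2*x - 3*z, 3*x - 2*y)

d omega = sum_{i<j} (∂f_j/∂x_i - ∂f_i/∂x_j) dx_i ∧ dx_j. Under the identification (dy ∧ dz, dz ∧ dx, dx ∧ dy) ↔ (e_x, e_y, e_z), the coefficients are exactly the components of curl F. Compute:
  ∂R/∂y - ∂Q/∂z = (10*y) - (3*y) = 7*y
  ∂P/∂z - ∂R/∂x = (-2*x) - (3*z) = -2*x - 3*z
  ∂Q/∂x - ∂P/∂y = (-2*y) - (-3*x) = 3*x - 2*y.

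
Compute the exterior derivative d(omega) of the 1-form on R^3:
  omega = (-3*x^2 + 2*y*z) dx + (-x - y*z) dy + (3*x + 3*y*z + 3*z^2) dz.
d(omega) = (-2*z - 1) dx ∧ dy + (3 - 2*y) dx ∧ dz + (y + 3*z) dy ∧ dz

For a 1-form omega = sum_i f_i dx_i, the exterior derivative is
  d(omega) = sum_{i < j} (∂f_j/∂x_i - ∂f_i/∂x_j) dx_i ∧ dx_j.
  coefficient of dx ∧ dy: ∂f_2/∂x - ∂f_1/∂y = ∂(-x - y*z)/∂x - ∂(-3*x^2 + 2*y*z)/∂y = -2*z - 1
  coefficient of dx ∧ dz: ∂f_3/∂x - ∂f_1/∂z = ∂(3*x + 3*y*z + 3*z^2)/∂x - ∂(-3*x^2 + 2*y*z)/∂z = 3 - 2*y
  coefficient of dy ∧ dz: ∂f_3/∂y - ∂f_2/∂z = ∂(3*x + 3*y*z + 3*z^2)/∂y - ∂(-x - y*z)/∂z = y + 3*z
Assembling: d(omega) = (-2*z - 1) dx ∧ dy + (3 - 2*y) dx ∧ dz + (y + 3*z) dy ∧ dz.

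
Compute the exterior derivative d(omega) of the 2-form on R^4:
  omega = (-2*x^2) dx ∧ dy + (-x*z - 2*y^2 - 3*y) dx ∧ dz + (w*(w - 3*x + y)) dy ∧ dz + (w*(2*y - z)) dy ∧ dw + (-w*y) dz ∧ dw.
d(omega) = (-3*w + 4*y + 3) dx ∧ dy ∧ dz + (2*w - 3*x + y) dy ∧ dz ∧ dw

For a 2-form omega = sum_{i<j} g_{ij} dx_i ∧ dx_j, the exterior derivative is
  d(omega) = sum_{i<j} d(g_{ij}) ∧ dx_i ∧ dx_j = sum_{i<j, k} (∂g_{ij}/∂x_k) dx_k ∧ dx_i ∧ dx_j.
Expand each term, using dx_k ∧ dx_i ∧ dx_j = sgn(permutation) dx_{(a)} ∧ dx_{(b)} ∧ dx_{(c)} with (a < b < c) sorted:
  d(-x*z - 2*y^2 - 3*y) includes (∂/∂y)(-x*z - 2*y^2 - 3*y) dy = (-4*y - 3) dy, which multiplied by dx ∧ dz gives (4*y + 3) dx ∧ dy ∧ dz
  d(w*(w - 3*x + y)) includes (∂/∂x)(w*(w - 3*x + y)) dx = (-3*w) dx, which multiplied by dy ∧ dz gives (-3*w) dx ∧ dy ∧ dz
  d(w*(w - 3*x + y)) includes (∂/∂w)(w*(w - 3*x + y)) dw = (2*w - 3*x + y) dw, which multiplied by dy ∧ dz gives (2*w - 3*x + y) dy ∧ dz ∧ dw
  d(w*(2*y - z)) includes (∂/∂z)(w*(2*y - z)) dz = (-w) dz, which multiplied by dy ∧ dw gives (w) dy ∧ dz ∧ dw
  d(-w*y) includes (∂/∂y)(-w*y) dy = (-w) dy, which multiplied by dz ∧ dw gives (-w) dy ∧ dz ∧ dw
Collecting like 3-forms: d(omega) = (-3*w + 4*y + 3) dx ∧ dy ∧ dz + (2*w - 3*x + y) dy ∧ dz ∧ dw.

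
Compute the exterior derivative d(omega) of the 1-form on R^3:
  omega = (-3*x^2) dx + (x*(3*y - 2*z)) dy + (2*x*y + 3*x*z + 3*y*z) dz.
d(omega) = (3*y - 2*z) dx ∧ dy + (2*y + 3*z) dx ∧ dz + (4*x + 3*z) dy ∧ dz

For a 1-form omega = sum_i f_i dx_i, the exterior derivative is
  d(omega) = sum_{i < j} (∂f_j/∂x_i - ∂f_i/∂x_j) dx_i ∧ dx_j.
  coefficient of dx ∧ dy: ∂f_2/∂x - ∂f_1/∂y = ∂(x*(3*y - 2*z))/∂x - ∂(-3*x^2)/∂y = 3*y - 2*z
  coefficient of dx ∧ dz: ∂f_3/∂x - ∂f_1/∂z = ∂(2*x*y + 3*x*z + 3*y*z)/∂x - ∂(-3*x^2)/∂z = 2*y + 3*z
  coefficient of dy ∧ dz: ∂f_3/∂y - ∂f_2/∂z = ∂(2*x*y + 3*x*z + 3*y*z)/∂y - ∂(x*(3*y - 2*z))/∂z = 4*x + 3*z
Assembling: d(omega) = (3*y - 2*z) dx ∧ dy + (2*y + 3*z) dx ∧ dz + (4*x + 3*z) dy ∧ dz.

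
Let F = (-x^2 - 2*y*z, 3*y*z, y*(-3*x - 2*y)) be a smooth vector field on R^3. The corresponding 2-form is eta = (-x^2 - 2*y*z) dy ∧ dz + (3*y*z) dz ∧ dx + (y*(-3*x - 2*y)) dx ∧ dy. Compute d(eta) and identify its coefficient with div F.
d(eta) = (-2*x + 3*z) dx ∧ dy ∧ dz; div F = -2*x + 3*z

For a 2-form in R^3 of the form above, applying d gives a 3-form with coefficient ∂P/∂x + ∂Q/∂y + ∂R/∂z:
  ∂P/∂x = -2*x
  ∂Q/∂y = 3*z
  ∂R/∂z = 0
Sum = -2*x + 3*z, which is exactly div F.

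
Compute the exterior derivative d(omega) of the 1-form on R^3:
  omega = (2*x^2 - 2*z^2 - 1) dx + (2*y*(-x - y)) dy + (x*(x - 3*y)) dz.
d(omega) = (-2*y) dx ∧ dy + (2*x - 3*y + 4*z) dx ∧ dz + (-3*x) dy ∧ dz

For a 1-form omega = sum_i f_i dx_i, the exterior derivative is
  d(omega) = sum_{i < j} (∂f_j/∂x_i - ∂f_i/∂x_j) dx_i ∧ dx_j.
  coefficient of dx ∧ dy: ∂f_2/∂x - ∂f_1/∂y = ∂(2*y*(-x - y))/∂x - ∂(2*x^2 - 2*z^2 - 1)/∂y = -2*y
  coefficient of dx ∧ dz: ∂f_3/∂x - ∂f_1/∂z = ∂(x*(x - 3*y))/∂x - ∂(2*x^2 - 2*z^2 - 1)/∂z = 2*x - 3*y + 4*z
  coefficient of dy ∧ dz: ∂f_3/∂y - ∂f_2/∂z = ∂(x*(x - 3*y))/∂y - ∂(2*y*(-x - y))/∂z = -3*x
Assembling: d(omega) = (-2*y) dx ∧ dy + (2*x - 3*y + 4*z) dx ∧ dz + (-3*x) dy ∧ dz.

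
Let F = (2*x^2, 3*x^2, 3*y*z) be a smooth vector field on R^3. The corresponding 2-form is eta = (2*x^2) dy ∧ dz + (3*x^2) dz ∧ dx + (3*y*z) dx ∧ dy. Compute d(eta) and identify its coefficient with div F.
d(eta) = (4*x + 3*y) dx ∧ dy ∧ dz; div F = 4*x + 3*y

For a 2-form in R^3 of the form above, applying d gives a 3-form with coefficient ∂P/∂x + ∂Q/∂y + ∂R/∂z:
  ∂P/∂x = 4*x
  ∂Q/∂y = 0
  ∂R/∂z = 3*y
Sum = 4*x + 3*y, which is exactly div F.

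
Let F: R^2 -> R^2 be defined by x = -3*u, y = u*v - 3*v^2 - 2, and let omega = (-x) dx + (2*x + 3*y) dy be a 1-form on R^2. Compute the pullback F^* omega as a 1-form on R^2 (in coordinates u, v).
F^* omega = (3*u*v^2 - 6*u*v - 9*u - 9*v^3 - 6*v) du + (3*u^2*v - 6*u^2 - 27*u*v^2 + 36*u*v - 6*u + 54*v^3 + 36*v) dv

Using F^*(f dg) = (f ∘ F) d(g ∘ F), substitute each coordinate x_i by F_i(u, v) in f_i, and replace dx_i by d F_i = (∂F_i/∂u) du + (∂F_i/∂v) dv.
  For the x component: f_1(F) = 3*u; d F_1 = (-3) du + (0) dv
  For the y component: f_2(F) = 3*u*v - 6*u - 9*v^2 - 6; d F_2 = (v) du + (u - 6*v) dv
Combining and collecting du, dv coefficients:
  coeff of du: 3*u*v^2 - 6*u*v - 9*u - 9*v^3 - 6*v
  coeff of dv: 3*u^2*v - 6*u^2 - 27*u*v^2 + 36*u*v - 6*u + 54*v^3 + 36*v
F^* omega = (3*u*v^2 - 6*u*v - 9*u - 9*v^3 - 6*v) du + (3*u^2*v - 6*u^2 - 27*u*v^2 + 36*u*v - 6*u + 54*v^3 + 36*v) dv.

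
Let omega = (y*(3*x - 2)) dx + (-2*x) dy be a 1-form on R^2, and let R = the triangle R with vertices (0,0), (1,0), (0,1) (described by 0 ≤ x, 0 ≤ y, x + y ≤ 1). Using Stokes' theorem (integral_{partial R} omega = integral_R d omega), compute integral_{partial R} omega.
integral_(partial R) omega = -1/2

Stokes: integral_partial_R omega = integral_R d omega with d omega = (∂Q/∂x - ∂P/∂y) dx ∧ dy.
  ∂Q/∂x = -2
  ∂P/∂y = 3*x - 2
  integrand = ∂Q/∂x - ∂P/∂y = -3*x.
Integrating over R: integral_0^1 integral_0^{1-x} (-3*x) dy dx = -1/2.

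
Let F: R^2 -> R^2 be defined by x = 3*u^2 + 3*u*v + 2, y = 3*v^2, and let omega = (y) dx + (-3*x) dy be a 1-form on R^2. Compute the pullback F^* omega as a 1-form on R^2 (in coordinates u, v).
F^* omega = (9*v^2*(2*u + v)) du + (9*v*(-6*u^2 - 5*u*v - 4)) dv

Using F^*(f dg) = (f ∘ F) d(g ∘ F), substitute each coordinate x_i by F_i(u, v) in f_i, and replace dx_i by d F_i = (∂F_i/∂u) du + (∂F_i/∂v) dv.
  For the x component: f_1(F) = 3*v^2; d F_1 = (6*u + 3*v) du + (3*u) dv
  For the y component: f_2(F) = -9*u^2 - 9*u*v - 6; d F_2 = (0) du + (6*v) dv
Combining and collecting du, dv coefficients:
  coeff of du: 9*v^2*(2*u + v)
  coeff of dv: 9*v*(-6*u^2 - 5*u*v - 4)
F^* omega = (9*v^2*(2*u + v)) du + (9*v*(-6*u^2 - 5*u*v - 4)) dv.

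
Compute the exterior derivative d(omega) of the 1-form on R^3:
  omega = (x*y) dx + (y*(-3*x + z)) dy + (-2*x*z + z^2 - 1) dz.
d(omega) = (-x - 3*y) dx ∧ dy + (-2*z) dx ∧ dz + (-y) dy ∧ dz

For a 1-form omega = sum_i f_i dx_i, the exterior derivative is
  d(omega) = sum_{i < j} (∂f_j/∂x_i - ∂f_i/∂x_j) dx_i ∧ dx_j.
  coefficient of dx ∧ dy: ∂f_2/∂x - ∂f_1/∂y = ∂(y*(-3*x + z))/∂x - ∂(x*y)/∂y = -x - 3*y
  coefficient of dx ∧ dz: ∂f_3/∂x - ∂f_1/∂z = ∂(-2*x*z + z^2 - 1)/∂x - ∂(x*y)/∂z = -2*z
  coefficient of dy ∧ dz: ∂f_3/∂y - ∂f_2/∂z = ∂(-2*x*z + z^2 - 1)/∂y - ∂(y*(-3*x + z))/∂z = -y
Assembling: d(omega) = (-x - 3*y) dx ∧ dy + (-2*z) dx ∧ dz + (-y) dy ∧ dz.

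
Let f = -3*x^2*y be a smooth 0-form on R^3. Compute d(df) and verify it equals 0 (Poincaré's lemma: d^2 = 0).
d(df) = 0

Step 1: df = sum_i (∂f/∂x_i) dx_i = (-6*x*y) dx + (-3*x^2) dy + (0) dz.
Step 2: Apply d again. Using the 1-form formula, the coefficient of dx ∧ dy in d(df) is ∂^2 f/∂x ∂y - ∂^2 f/∂y ∂x = (-6*x) - (-6*x) = 0 (equality of mixed partials for smooth f).
Similarly for dx ∧ dz and dy ∧ dz — all coefficients vanish. So d(df) = 0.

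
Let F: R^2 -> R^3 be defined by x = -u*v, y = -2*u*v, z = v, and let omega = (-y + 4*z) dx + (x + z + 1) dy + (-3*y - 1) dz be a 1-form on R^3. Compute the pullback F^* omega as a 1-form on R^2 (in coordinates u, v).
F^* omega = (2*v*(-3*v - 1)) du + (-2*u - 1) dv

Using F^*(f dg) = (f ∘ F) d(g ∘ F), substitute each coordinate x_i by F_i(u, v) in f_i, and replace dx_i by d F_i = (∂F_i/∂u) du + (∂F_i/∂v) dv.
  For the x component: f_1(F) = 2*v*(u + 2); d F_1 = (-v) du + (-u) dv
  For the y component: f_2(F) = -u*v + v + 1; d F_2 = (-2*v) du + (-2*u) dv
  For the z component: f_3(F) = 6*u*v - 1; d F_3 = (0) du + (1) dv
Combining and collecting du, dv coefficients:
  coeff of du: 2*v*(-3*v - 1)
  coeff of dv: -2*u - 1
F^* omega = (2*v*(-3*v - 1)) du + (-2*u - 1) dv.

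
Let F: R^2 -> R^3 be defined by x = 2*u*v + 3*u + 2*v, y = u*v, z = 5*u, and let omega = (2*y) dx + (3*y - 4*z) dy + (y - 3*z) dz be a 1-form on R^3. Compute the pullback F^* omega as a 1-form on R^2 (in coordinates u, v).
F^* omega = (u*(7*v^2 - 9*v - 75)) du + (u*(7*u*v - 20*u + 4*v)) dv

Using F^*(f dg) = (f ∘ F) d(g ∘ F), substitute each coordinate x_i by F_i(u, v) in f_i, and replace dx_i by d F_i = (∂F_i/∂u) du + (∂F_i/∂v) dv.
  For the x component: f_1(F) = 2*u*v; d F_1 = (2*v + 3) du + (2*u + 2) dv
  For the y component: f_2(F) = u*(3*v - 20); d F_2 = (v) du + (u) dv
  For the z component: f_3(F) = u*(v - 15); d F_3 = (5) du + (0) dv
Combining and collecting du, dv coefficients:
  coeff of du: u*(7*v^2 - 9*v - 75)
  coeff of dv: u*(7*u*v - 20*u + 4*v)
F^* omega = (u*(7*v^2 - 9*v - 75)) du + (u*(7*u*v - 20*u + 4*v)) dv.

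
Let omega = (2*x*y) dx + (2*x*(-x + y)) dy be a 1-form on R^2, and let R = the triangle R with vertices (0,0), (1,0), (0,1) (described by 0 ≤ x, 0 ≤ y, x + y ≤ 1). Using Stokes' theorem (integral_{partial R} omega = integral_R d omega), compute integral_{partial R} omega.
integral_(partial R) omega = -2/3

Stokes: integral_partial_R omega = integral_R d omega with d omega = (∂Q/∂x - ∂P/∂y) dx ∧ dy.
  ∂Q/∂x = -4*x + 2*y
  ∂P/∂y = 2*x
  integrand = ∂Q/∂x - ∂P/∂y = -6*x + 2*y.
Integrating over R: integral_0^1 integral_0^{1-x} (-6*x + 2*y) dy dx = -2/3.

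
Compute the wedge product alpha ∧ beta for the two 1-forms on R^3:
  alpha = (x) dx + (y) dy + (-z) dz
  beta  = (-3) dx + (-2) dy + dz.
alpha ∧ beta = (-2*x + 3*y) dx ∧ dy + (x - 3*z) dx ∧ dz + (y - 2*z) dy ∧ dz

Distribute the wedge, using dx_i ∧ dx_j = -dx_j ∧ dx_i and dx_i ∧ dx_i = 0. For each pair (i, j) with i < j, the coefficient of dx_i ∧ dx_j in alpha ∧ beta is (alpha_i * beta_j - alpha_j * beta_i). Collecting: alpha ∧ beta = (-2*x + 3*y) dx ∧ dy + (x - 3*z) dx ∧ dz + (y - 2*z) dy ∧ dz.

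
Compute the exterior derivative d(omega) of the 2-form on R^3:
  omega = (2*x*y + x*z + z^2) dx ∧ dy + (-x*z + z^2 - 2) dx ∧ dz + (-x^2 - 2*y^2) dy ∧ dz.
d(omega) = (-x + 2*z) dx ∧ dy ∧ dz

For a 2-form omega = sum_{i<j} g_{ij} dx_i ∧ dx_j, the exterior derivative is
  d(omega) = sum_{i<j} d(g_{ij}) ∧ dx_i ∧ dx_j = sum_{i<j, k} (∂g_{ij}/∂x_k) dx_k ∧ dx_i ∧ dx_j.
Expand each term, using dx_k ∧ dx_i ∧ dx_j = sgn(permutation) dx_{(a)} ∧ dx_{(b)} ∧ dx_{(c)} with (a < b < c) sorted:
  d(2*x*y + x*z + z^2) includes (∂/∂z)(2*x*y + x*z + z^2) dz = (x + 2*z) dz, which multiplied by dx ∧ dy gives (x + 2*z) dx ∧ dy ∧ dz
  d(-x^2 - 2*y^2) includes (∂/∂x)(-x^2 - 2*y^2) dx = (-2*x) dx, which multiplied by dy ∧ dz gives (-2*x) dx ∧ dy ∧ dz
Collecting like 3-forms: d(omega) = (-x + 2*z) dx ∧ dy ∧ dz.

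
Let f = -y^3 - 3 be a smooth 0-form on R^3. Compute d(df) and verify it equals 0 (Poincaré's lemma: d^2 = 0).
d(df) = 0

Step 1: df = sum_i (∂f/∂x_i) dx_i = (0) dx + (-3*y^2) dy + (0) dz.
Step 2: Apply d again. Using the 1-form formula, the coefficient of dx ∧ dy in d(df) is ∂^2 f/∂x ∂y - ∂^2 f/∂y ∂x = (0) - (0) = 0 (equality of mixed partials for smooth f).
Similarly for dx ∧ dz and dy ∧ dz — all coefficients vanish. So d(df) = 0.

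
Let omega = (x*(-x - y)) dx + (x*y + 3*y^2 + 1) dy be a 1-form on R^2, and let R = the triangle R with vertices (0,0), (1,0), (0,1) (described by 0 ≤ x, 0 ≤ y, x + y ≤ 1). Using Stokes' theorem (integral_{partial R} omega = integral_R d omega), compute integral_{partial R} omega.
integral_(partial R) omega = 1/3

Stokes: integral_partial_R omega = integral_R d omega with d omega = (∂Q/∂x - ∂P/∂y) dx ∧ dy.
  ∂Q/∂x = y
  ∂P/∂y = -x
  integrand = ∂Q/∂x - ∂P/∂y = x + y.
Integrating over R: integral_0^1 integral_0^{1-x} (x + y) dy dx = 1/3.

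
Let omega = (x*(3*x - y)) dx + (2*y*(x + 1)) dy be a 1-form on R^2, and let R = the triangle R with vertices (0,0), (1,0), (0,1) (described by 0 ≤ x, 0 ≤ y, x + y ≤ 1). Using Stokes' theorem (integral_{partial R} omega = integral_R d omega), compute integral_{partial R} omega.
integral_(partial R) omega = 1/2

Stokes: integral_partial_R omega = integral_R d omega with d omega = (∂Q/∂x - ∂P/∂y) dx ∧ dy.
  ∂Q/∂x = 2*y
  ∂P/∂y = -x
  integrand = ∂Q/∂x - ∂P/∂y = x + 2*y.
Integrating over R: integral_0^1 integral_0^{1-x} (x + 2*y) dy dx = 1/2.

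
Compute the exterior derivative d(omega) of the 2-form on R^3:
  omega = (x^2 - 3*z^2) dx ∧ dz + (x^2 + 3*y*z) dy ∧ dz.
d(omega) = (2*x) dx ∧ dy ∧ dz

For a 2-form omega = sum_{i<j} g_{ij} dx_i ∧ dx_j, the exterior derivative is
  d(omega) = sum_{i<j} d(g_{ij}) ∧ dx_i ∧ dx_j = sum_{i<j, k} (∂g_{ij}/∂x_k) dx_k ∧ dx_i ∧ dx_j.
Expand each term, using dx_k ∧ dx_i ∧ dx_j = sgn(permutation) dx_{(a)} ∧ dx_{(b)} ∧ dx_{(c)} with (a < b < c) sorted:
  d(x^2 + 3*y*z) includes (∂/∂x)(x^2 + 3*y*z) dx = (2*x) dx, which multiplied by dy ∧ dz gives (2*x) dx ∧ dy ∧ dz
Collecting like 3-forms: d(omega) = (2*x) dx ∧ dy ∧ dz.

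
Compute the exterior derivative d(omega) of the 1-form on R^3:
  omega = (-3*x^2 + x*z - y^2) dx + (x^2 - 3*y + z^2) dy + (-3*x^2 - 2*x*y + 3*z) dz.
d(omega) = (2*x + 2*y) dx ∧ dy + (-7*x - 2*y) dx ∧ dz + (-2*x - 2*z) dy ∧ dz

For a 1-form omega = sum_i f_i dx_i, the exterior derivative is
  d(omega) = sum_{i < j} (∂f_j/∂x_i - ∂f_i/∂x_j) dx_i ∧ dx_j.
  coefficient of dx ∧ dy: ∂f_2/∂x - ∂f_1/∂y = ∂(x^2 - 3*y + z^2)/∂x - ∂(-3*x^2 + x*z - y^2)/∂y = 2*x + 2*y
  coefficient of dx ∧ dz: ∂f_3/∂x - ∂f_1/∂z = ∂(-3*x^2 - 2*x*y + 3*z)/∂x - ∂(-3*x^2 + x*z - y^2)/∂z = -7*x - 2*y
  coefficient of dy ∧ dz: ∂f_3/∂y - ∂f_2/∂z = ∂(-3*x^2 - 2*x*y + 3*z)/∂y - ∂(x^2 - 3*y + z^2)/∂z = -2*x - 2*z
Assembling: d(omega) = (2*x + 2*y) dx ∧ dy + (-7*x - 2*y) dx ∧ dz + (-2*x - 2*z) dy ∧ dz.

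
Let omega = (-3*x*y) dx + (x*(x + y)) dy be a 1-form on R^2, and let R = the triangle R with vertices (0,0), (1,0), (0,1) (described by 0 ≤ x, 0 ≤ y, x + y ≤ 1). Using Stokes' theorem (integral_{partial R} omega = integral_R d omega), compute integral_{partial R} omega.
integral_(partial R) omega = 1

Stokes: integral_partial_R omega = integral_R d omega with d omega = (∂Q/∂x - ∂P/∂y) dx ∧ dy.
  ∂Q/∂x = 2*x + y
  ∂P/∂y = -3*x
  integrand = ∂Q/∂x - ∂P/∂y = 5*x + y.
Integrating over R: integral_0^1 integral_0^{1-x} (5*x + y) dy dx = 1.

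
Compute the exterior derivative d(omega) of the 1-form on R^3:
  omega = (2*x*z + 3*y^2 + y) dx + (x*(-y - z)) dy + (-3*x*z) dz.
d(omega) = (-7*y - z - 1) dx ∧ dy + (-2*x - 3*z) dx ∧ dz + (x) dy ∧ dz

For a 1-form omega = sum_i f_i dx_i, the exterior derivative is
  d(omega) = sum_{i < j} (∂f_j/∂x_i - ∂f_i/∂x_j) dx_i ∧ dx_j.
  coefficient of dx ∧ dy: ∂f_2/∂x - ∂f_1/∂y = ∂(x*(-y - z))/∂x - ∂(2*x*z + 3*y^2 + y)/∂y = -7*y - z - 1
  coefficient of dx ∧ dz: ∂f_3/∂x - ∂f_1/∂z = ∂(-3*x*z)/∂x - ∂(2*x*z + 3*y^2 + y)/∂z = -2*x - 3*z
  coefficient of dy ∧ dz: ∂f_3/∂y - ∂f_2/∂z = ∂(-3*x*z)/∂y - ∂(x*(-y - z))/∂z = x
Assembling: d(omega) = (-7*y - z - 1) dx ∧ dy + (-2*x - 3*z) dx ∧ dz + (x) dy ∧ dz.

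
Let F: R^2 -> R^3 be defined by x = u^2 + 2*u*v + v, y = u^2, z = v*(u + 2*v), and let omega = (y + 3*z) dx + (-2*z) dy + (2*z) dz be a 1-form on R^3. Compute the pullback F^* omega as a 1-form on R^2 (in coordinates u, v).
F^* omega = (2*u^3 + 4*u^2*v + 12*u*v^2 + 16*v^3) du + (2*u^3 + 8*u^2*v + u^2 + 24*u*v^2 + 3*u*v + 16*v^3 + 6*v^2) dv

Using F^*(f dg) = (f ∘ F) d(g ∘ F), substitute each coordinate x_i by F_i(u, v) in f_i, and replace dx_i by d F_i = (∂F_i/∂u) du + (∂F_i/∂v) dv.
  For the x component: f_1(F) = u^2 + 3*u*v + 6*v^2; d F_1 = (2*u + 2*v) du + (2*u + 1) dv
  For the y component: f_2(F) = 2*v*(-u - 2*v); d F_2 = (2*u) du + (0) dv
  For the z component: f_3(F) = 2*v*(u + 2*v); d F_3 = (v) du + (u + 4*v) dv
Combining and collecting du, dv coefficients:
  coeff of du: 2*u^3 + 4*u^2*v + 12*u*v^2 + 16*v^3
  coeff of dv: 2*u^3 + 8*u^2*v + u^2 + 24*u*v^2 + 3*u*v + 16*v^3 + 6*v^2
F^* omega = (2*u^3 + 4*u^2*v + 12*u*v^2 + 16*v^3) du + (2*u^3 + 8*u^2*v + u^2 + 24*u*v^2 + 3*u*v + 16*v^3 + 6*v^2) dv.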